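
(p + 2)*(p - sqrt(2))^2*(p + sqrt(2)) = p^4 - sqrt(2)*p^3 + 2*p^3 - 2*sqrt(2)*p^2 - 2*p^2 - 4*p + 2*sqrt(2)*p + 4*sqrt(2)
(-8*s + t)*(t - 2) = -8*s*t + 16*s + t^2 - 2*t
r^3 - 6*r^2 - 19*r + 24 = (r - 8)*(r - 1)*(r + 3)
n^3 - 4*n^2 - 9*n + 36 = (n - 4)*(n - 3)*(n + 3)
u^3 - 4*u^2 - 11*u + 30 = (u - 5)*(u - 2)*(u + 3)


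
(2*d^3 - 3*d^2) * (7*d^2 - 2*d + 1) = 14*d^5 - 25*d^4 + 8*d^3 - 3*d^2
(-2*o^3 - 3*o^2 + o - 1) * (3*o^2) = -6*o^5 - 9*o^4 + 3*o^3 - 3*o^2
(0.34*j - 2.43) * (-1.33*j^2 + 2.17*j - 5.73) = -0.4522*j^3 + 3.9697*j^2 - 7.2213*j + 13.9239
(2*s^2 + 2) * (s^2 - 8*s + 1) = 2*s^4 - 16*s^3 + 4*s^2 - 16*s + 2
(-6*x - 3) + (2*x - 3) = -4*x - 6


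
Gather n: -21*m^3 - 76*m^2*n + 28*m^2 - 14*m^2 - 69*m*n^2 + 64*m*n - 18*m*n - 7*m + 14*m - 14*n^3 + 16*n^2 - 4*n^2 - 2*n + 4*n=-21*m^3 + 14*m^2 + 7*m - 14*n^3 + n^2*(12 - 69*m) + n*(-76*m^2 + 46*m + 2)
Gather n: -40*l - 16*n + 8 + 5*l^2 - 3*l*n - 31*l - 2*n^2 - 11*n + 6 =5*l^2 - 71*l - 2*n^2 + n*(-3*l - 27) + 14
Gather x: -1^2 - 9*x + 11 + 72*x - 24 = 63*x - 14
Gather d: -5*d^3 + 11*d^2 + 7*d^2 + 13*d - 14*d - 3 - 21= -5*d^3 + 18*d^2 - d - 24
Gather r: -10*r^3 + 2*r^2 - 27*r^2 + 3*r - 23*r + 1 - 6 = -10*r^3 - 25*r^2 - 20*r - 5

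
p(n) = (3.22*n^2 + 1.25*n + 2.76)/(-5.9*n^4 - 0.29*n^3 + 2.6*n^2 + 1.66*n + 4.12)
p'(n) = (6.44*n + 1.25)/(-5.9*n^4 - 0.29*n^3 + 2.6*n^2 + 1.66*n + 4.12) + (3.22*n^2 + 1.25*n + 2.76)*(23.6*n^3 + 0.87*n^2 - 5.2*n - 1.66)/(-5.9*n^4 - 0.29*n^3 + 2.6*n^2 + 1.66*n + 4.12)^2 = (37.996*n^5 + 23.0588*n^4 + 65.861*n^3 + 4.4964*n^2 + 12.1808*n + 0.568400000000001)/(34.81*n^8 + 3.422*n^7 - 30.5959*n^6 - 21.096*n^5 - 42.8188*n^4 + 6.2424*n^3 + 24.1796*n^2 + 13.6784*n + 16.9744)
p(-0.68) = 1.12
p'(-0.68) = -2.95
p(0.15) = 0.68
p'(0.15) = 0.14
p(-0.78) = 1.59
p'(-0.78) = -7.16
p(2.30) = -0.15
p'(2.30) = 0.18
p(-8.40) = -0.01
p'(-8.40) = -0.00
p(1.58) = -0.52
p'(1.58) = 1.33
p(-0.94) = 9.02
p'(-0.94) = -296.06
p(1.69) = -0.40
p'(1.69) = 0.86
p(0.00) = 0.67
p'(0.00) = 0.03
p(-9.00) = -0.01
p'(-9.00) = -0.00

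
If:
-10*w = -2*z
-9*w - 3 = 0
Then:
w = -1/3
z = -5/3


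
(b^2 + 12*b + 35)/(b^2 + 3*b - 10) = (b + 7)/(b - 2)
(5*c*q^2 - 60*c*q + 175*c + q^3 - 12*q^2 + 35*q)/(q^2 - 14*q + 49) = (5*c*q - 25*c + q^2 - 5*q)/(q - 7)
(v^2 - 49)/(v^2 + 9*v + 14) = (v - 7)/(v + 2)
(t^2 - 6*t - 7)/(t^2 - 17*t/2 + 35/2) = 2*(t^2 - 6*t - 7)/(2*t^2 - 17*t + 35)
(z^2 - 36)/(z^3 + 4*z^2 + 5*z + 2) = (z^2 - 36)/(z^3 + 4*z^2 + 5*z + 2)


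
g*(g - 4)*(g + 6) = g^3 + 2*g^2 - 24*g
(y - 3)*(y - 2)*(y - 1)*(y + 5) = y^4 - y^3 - 19*y^2 + 49*y - 30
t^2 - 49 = (t - 7)*(t + 7)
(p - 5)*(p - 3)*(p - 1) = p^3 - 9*p^2 + 23*p - 15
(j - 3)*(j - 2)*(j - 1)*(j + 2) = j^4 - 4*j^3 - j^2 + 16*j - 12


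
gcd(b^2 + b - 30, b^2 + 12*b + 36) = b + 6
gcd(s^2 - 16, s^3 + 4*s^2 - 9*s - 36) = s + 4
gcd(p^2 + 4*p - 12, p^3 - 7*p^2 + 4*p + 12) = p - 2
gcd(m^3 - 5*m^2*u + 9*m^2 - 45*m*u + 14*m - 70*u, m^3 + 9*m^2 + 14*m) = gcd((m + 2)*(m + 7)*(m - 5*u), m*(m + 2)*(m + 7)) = m^2 + 9*m + 14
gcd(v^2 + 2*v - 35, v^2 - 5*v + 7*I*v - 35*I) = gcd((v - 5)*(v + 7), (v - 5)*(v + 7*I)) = v - 5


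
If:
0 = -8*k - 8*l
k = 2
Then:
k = 2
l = -2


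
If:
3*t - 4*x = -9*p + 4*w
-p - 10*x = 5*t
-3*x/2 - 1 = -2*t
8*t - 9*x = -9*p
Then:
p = -250/507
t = 66/169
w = -340/507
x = -74/507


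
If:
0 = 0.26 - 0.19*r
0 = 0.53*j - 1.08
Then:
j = 2.04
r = 1.37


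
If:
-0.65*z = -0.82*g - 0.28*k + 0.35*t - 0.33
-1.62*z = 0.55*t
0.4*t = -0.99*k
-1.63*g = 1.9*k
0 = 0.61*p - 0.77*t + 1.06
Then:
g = -1.08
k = 0.93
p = -4.64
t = -2.30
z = 0.78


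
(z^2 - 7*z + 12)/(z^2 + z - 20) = (z - 3)/(z + 5)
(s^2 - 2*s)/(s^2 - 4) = s/(s + 2)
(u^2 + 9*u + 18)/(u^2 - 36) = (u + 3)/(u - 6)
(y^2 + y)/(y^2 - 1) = y/(y - 1)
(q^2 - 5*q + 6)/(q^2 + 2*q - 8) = (q - 3)/(q + 4)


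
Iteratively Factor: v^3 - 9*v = (v)*(v^2 - 9) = v*(v + 3)*(v - 3)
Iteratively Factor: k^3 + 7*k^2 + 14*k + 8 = (k + 1)*(k^2 + 6*k + 8) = (k + 1)*(k + 4)*(k + 2)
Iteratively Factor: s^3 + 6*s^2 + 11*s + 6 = (s + 3)*(s^2 + 3*s + 2) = (s + 1)*(s + 3)*(s + 2)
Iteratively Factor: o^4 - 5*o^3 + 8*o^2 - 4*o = (o - 2)*(o^3 - 3*o^2 + 2*o) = (o - 2)*(o - 1)*(o^2 - 2*o) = (o - 2)^2*(o - 1)*(o)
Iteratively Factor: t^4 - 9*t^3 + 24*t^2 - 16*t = (t - 4)*(t^3 - 5*t^2 + 4*t) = (t - 4)*(t - 1)*(t^2 - 4*t) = t*(t - 4)*(t - 1)*(t - 4)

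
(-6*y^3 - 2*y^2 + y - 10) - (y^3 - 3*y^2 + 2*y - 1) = -7*y^3 + y^2 - y - 9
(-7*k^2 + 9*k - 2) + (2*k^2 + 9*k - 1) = -5*k^2 + 18*k - 3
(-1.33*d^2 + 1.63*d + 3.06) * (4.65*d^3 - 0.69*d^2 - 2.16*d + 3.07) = -6.1845*d^5 + 8.4972*d^4 + 15.9771*d^3 - 9.7153*d^2 - 1.6055*d + 9.3942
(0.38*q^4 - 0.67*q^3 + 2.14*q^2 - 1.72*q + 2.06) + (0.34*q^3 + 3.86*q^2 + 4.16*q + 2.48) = 0.38*q^4 - 0.33*q^3 + 6.0*q^2 + 2.44*q + 4.54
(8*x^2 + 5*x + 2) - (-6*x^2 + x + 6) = 14*x^2 + 4*x - 4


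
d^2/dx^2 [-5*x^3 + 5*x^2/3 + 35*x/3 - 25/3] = 10/3 - 30*x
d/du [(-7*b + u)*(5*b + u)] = -2*b + 2*u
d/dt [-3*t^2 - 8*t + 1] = -6*t - 8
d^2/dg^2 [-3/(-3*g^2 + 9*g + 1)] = 18*(3*g^2 - 9*g - 3*(2*g - 3)^2 - 1)/(-3*g^2 + 9*g + 1)^3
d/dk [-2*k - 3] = -2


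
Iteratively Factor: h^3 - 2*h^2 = (h)*(h^2 - 2*h) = h^2*(h - 2)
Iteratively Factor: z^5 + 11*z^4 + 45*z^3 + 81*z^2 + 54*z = (z + 3)*(z^4 + 8*z^3 + 21*z^2 + 18*z) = (z + 3)^2*(z^3 + 5*z^2 + 6*z) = z*(z + 3)^2*(z^2 + 5*z + 6) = z*(z + 2)*(z + 3)^2*(z + 3)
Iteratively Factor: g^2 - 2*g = (g)*(g - 2)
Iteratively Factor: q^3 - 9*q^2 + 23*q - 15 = (q - 1)*(q^2 - 8*q + 15) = (q - 5)*(q - 1)*(q - 3)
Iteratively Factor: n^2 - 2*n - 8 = (n + 2)*(n - 4)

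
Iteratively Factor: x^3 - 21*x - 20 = (x + 1)*(x^2 - x - 20) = (x - 5)*(x + 1)*(x + 4)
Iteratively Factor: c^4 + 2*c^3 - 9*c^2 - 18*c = (c - 3)*(c^3 + 5*c^2 + 6*c) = (c - 3)*(c + 3)*(c^2 + 2*c) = (c - 3)*(c + 2)*(c + 3)*(c)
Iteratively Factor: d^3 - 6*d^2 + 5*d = (d)*(d^2 - 6*d + 5) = d*(d - 5)*(d - 1)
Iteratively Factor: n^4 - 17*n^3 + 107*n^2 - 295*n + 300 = (n - 5)*(n^3 - 12*n^2 + 47*n - 60) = (n - 5)*(n - 3)*(n^2 - 9*n + 20) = (n - 5)*(n - 4)*(n - 3)*(n - 5)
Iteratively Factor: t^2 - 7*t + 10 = (t - 5)*(t - 2)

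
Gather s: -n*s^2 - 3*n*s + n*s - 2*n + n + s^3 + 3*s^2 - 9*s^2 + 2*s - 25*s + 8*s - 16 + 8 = -n + s^3 + s^2*(-n - 6) + s*(-2*n - 15) - 8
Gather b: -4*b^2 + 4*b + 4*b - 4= -4*b^2 + 8*b - 4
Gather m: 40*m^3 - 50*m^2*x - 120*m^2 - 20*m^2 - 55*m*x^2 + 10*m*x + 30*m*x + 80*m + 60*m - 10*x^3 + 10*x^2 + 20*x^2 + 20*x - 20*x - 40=40*m^3 + m^2*(-50*x - 140) + m*(-55*x^2 + 40*x + 140) - 10*x^3 + 30*x^2 - 40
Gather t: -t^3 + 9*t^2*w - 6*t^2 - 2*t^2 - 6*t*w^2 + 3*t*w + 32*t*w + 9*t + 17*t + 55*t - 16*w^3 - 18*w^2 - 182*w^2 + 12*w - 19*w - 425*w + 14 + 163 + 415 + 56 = -t^3 + t^2*(9*w - 8) + t*(-6*w^2 + 35*w + 81) - 16*w^3 - 200*w^2 - 432*w + 648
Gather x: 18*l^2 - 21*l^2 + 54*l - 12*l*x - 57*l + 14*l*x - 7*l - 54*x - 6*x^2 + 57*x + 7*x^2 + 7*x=-3*l^2 - 10*l + x^2 + x*(2*l + 10)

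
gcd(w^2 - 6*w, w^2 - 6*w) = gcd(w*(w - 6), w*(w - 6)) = w^2 - 6*w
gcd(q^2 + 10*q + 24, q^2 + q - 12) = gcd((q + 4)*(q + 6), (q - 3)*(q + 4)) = q + 4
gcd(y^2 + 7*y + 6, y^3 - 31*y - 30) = y + 1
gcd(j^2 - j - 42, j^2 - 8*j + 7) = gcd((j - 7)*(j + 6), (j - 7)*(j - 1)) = j - 7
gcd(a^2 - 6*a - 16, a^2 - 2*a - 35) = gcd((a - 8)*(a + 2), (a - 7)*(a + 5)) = 1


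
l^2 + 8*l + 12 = (l + 2)*(l + 6)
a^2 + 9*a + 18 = (a + 3)*(a + 6)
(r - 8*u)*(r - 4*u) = r^2 - 12*r*u + 32*u^2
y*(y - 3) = y^2 - 3*y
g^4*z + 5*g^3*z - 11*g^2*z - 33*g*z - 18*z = (g - 3)*(g + 1)*(g + 6)*(g*z + z)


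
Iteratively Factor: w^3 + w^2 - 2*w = (w - 1)*(w^2 + 2*w) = (w - 1)*(w + 2)*(w)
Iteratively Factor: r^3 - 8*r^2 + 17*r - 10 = (r - 2)*(r^2 - 6*r + 5) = (r - 2)*(r - 1)*(r - 5)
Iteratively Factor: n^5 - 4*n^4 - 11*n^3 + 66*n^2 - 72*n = (n)*(n^4 - 4*n^3 - 11*n^2 + 66*n - 72) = n*(n - 3)*(n^3 - n^2 - 14*n + 24) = n*(n - 3)*(n + 4)*(n^2 - 5*n + 6) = n*(n - 3)^2*(n + 4)*(n - 2)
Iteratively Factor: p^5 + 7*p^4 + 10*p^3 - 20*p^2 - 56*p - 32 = (p + 2)*(p^4 + 5*p^3 - 20*p - 16) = (p + 2)^2*(p^3 + 3*p^2 - 6*p - 8) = (p + 2)^2*(p + 4)*(p^2 - p - 2) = (p - 2)*(p + 2)^2*(p + 4)*(p + 1)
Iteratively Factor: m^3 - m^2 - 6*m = (m)*(m^2 - m - 6) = m*(m + 2)*(m - 3)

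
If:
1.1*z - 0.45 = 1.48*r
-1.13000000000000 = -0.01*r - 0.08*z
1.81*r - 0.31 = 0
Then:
No Solution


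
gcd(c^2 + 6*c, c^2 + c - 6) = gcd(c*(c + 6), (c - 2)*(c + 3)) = 1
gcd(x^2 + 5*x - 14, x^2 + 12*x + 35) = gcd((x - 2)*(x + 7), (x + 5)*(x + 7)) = x + 7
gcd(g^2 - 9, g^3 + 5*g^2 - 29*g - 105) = g + 3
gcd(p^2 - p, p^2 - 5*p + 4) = p - 1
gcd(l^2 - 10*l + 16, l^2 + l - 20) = 1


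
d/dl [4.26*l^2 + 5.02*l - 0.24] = 8.52*l + 5.02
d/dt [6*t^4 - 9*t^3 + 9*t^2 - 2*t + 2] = 24*t^3 - 27*t^2 + 18*t - 2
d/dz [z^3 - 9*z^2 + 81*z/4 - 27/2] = 3*z^2 - 18*z + 81/4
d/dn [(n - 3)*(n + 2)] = 2*n - 1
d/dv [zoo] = 0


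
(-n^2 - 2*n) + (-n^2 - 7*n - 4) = -2*n^2 - 9*n - 4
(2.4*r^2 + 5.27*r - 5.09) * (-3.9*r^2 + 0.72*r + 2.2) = -9.36*r^4 - 18.825*r^3 + 28.9254*r^2 + 7.9292*r - 11.198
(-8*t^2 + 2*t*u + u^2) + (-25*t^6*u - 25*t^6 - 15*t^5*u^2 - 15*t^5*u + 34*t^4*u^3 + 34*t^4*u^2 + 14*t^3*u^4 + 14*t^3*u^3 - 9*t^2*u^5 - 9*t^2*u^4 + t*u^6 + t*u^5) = -25*t^6*u - 25*t^6 - 15*t^5*u^2 - 15*t^5*u + 34*t^4*u^3 + 34*t^4*u^2 + 14*t^3*u^4 + 14*t^3*u^3 - 9*t^2*u^5 - 9*t^2*u^4 - 8*t^2 + t*u^6 + t*u^5 + 2*t*u + u^2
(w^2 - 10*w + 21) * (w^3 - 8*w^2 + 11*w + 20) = w^5 - 18*w^4 + 112*w^3 - 258*w^2 + 31*w + 420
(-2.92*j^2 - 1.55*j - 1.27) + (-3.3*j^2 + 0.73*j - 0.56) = -6.22*j^2 - 0.82*j - 1.83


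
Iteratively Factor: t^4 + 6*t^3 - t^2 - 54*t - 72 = (t + 4)*(t^3 + 2*t^2 - 9*t - 18) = (t + 3)*(t + 4)*(t^2 - t - 6) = (t + 2)*(t + 3)*(t + 4)*(t - 3)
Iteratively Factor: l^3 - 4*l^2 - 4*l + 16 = (l - 4)*(l^2 - 4) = (l - 4)*(l - 2)*(l + 2)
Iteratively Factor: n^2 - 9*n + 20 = (n - 5)*(n - 4)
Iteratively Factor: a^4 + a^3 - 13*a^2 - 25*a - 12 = (a + 1)*(a^3 - 13*a - 12) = (a - 4)*(a + 1)*(a^2 + 4*a + 3) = (a - 4)*(a + 1)*(a + 3)*(a + 1)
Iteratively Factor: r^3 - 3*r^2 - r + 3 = (r - 1)*(r^2 - 2*r - 3) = (r - 3)*(r - 1)*(r + 1)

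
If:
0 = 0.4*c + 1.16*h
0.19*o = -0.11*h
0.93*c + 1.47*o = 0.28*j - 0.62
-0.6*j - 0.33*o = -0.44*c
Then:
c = -0.59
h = 0.20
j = -0.37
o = -0.12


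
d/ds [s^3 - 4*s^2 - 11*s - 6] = 3*s^2 - 8*s - 11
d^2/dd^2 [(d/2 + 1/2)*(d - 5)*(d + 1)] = 3*d - 3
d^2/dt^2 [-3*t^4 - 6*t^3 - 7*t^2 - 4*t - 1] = -36*t^2 - 36*t - 14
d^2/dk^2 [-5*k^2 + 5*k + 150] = -10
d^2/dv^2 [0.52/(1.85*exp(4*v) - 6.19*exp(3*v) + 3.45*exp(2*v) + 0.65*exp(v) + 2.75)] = ((-15.392*exp(3*v) + 28.9692*exp(2*v) - 7.176*exp(v) - 0.338)*(1.85*exp(4*v) - 6.19*exp(3*v) + 3.45*exp(2*v) + 0.65*exp(v) + 2.75) + 0.52*(7.4*exp(3*v) - 18.57*exp(2*v) + 6.9*exp(v) + 0.65)*(14.8*exp(3*v) - 37.14*exp(2*v) + 13.8*exp(v) + 1.3)*exp(v))*exp(v)/(1.85*exp(4*v) - 6.19*exp(3*v) + 3.45*exp(2*v) + 0.65*exp(v) + 2.75)^3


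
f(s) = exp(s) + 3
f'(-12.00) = 0.00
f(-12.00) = 3.00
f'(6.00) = 403.43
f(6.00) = 406.43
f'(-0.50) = 0.61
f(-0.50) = 3.61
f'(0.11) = 1.12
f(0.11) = 4.12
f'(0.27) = 1.31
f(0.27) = 4.31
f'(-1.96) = 0.14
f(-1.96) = 3.14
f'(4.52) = 91.84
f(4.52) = 94.84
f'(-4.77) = 0.01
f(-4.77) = 3.01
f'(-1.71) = 0.18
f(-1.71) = 3.18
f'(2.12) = 8.33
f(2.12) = 11.33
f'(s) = exp(s)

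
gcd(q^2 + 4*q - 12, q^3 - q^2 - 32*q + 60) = q^2 + 4*q - 12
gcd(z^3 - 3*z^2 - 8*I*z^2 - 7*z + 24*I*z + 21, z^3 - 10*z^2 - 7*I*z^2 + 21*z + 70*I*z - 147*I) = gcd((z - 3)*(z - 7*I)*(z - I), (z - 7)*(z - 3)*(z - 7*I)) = z^2 + z*(-3 - 7*I) + 21*I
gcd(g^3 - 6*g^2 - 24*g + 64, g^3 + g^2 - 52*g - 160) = g^2 - 4*g - 32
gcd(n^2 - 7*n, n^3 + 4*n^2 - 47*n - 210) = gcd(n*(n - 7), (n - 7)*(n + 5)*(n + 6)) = n - 7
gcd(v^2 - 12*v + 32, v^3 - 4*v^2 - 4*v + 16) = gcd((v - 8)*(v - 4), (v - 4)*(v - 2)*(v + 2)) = v - 4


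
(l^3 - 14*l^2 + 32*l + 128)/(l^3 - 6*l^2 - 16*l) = (l - 8)/l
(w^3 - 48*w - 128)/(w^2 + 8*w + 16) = w - 8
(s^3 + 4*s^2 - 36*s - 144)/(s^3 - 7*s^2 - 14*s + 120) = (s + 6)/(s - 5)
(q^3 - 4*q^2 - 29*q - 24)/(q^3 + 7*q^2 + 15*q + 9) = (q - 8)/(q + 3)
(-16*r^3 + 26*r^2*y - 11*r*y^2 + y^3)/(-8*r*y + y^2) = 2*r^2/y - 3*r + y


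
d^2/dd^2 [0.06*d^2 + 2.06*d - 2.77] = 0.120000000000000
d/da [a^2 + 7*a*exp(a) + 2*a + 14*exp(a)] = 7*a*exp(a) + 2*a + 21*exp(a) + 2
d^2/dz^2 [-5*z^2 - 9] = -10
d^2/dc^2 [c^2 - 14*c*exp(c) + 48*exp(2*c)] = -14*c*exp(c) + 192*exp(2*c) - 28*exp(c) + 2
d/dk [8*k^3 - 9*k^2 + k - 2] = 24*k^2 - 18*k + 1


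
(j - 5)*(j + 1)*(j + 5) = j^3 + j^2 - 25*j - 25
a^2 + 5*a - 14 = (a - 2)*(a + 7)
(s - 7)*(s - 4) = s^2 - 11*s + 28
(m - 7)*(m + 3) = m^2 - 4*m - 21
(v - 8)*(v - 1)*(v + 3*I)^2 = v^4 - 9*v^3 + 6*I*v^3 - v^2 - 54*I*v^2 + 81*v + 48*I*v - 72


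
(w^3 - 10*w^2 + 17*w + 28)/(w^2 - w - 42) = (w^2 - 3*w - 4)/(w + 6)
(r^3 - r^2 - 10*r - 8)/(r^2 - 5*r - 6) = (r^2 - 2*r - 8)/(r - 6)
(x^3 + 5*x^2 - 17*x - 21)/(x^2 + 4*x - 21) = x + 1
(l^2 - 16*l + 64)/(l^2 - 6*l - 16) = (l - 8)/(l + 2)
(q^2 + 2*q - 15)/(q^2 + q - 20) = (q - 3)/(q - 4)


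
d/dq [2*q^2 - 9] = 4*q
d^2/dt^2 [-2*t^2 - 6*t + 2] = -4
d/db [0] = 0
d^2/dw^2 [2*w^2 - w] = 4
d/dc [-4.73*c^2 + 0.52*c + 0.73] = 0.52 - 9.46*c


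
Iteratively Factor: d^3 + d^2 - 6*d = (d - 2)*(d^2 + 3*d) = (d - 2)*(d + 3)*(d)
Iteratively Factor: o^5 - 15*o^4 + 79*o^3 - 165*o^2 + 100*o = (o - 1)*(o^4 - 14*o^3 + 65*o^2 - 100*o) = (o - 4)*(o - 1)*(o^3 - 10*o^2 + 25*o) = (o - 5)*(o - 4)*(o - 1)*(o^2 - 5*o) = o*(o - 5)*(o - 4)*(o - 1)*(o - 5)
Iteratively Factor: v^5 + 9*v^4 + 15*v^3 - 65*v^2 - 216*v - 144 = (v - 3)*(v^4 + 12*v^3 + 51*v^2 + 88*v + 48) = (v - 3)*(v + 3)*(v^3 + 9*v^2 + 24*v + 16) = (v - 3)*(v + 3)*(v + 4)*(v^2 + 5*v + 4) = (v - 3)*(v + 1)*(v + 3)*(v + 4)*(v + 4)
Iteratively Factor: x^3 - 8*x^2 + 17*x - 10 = (x - 1)*(x^2 - 7*x + 10) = (x - 5)*(x - 1)*(x - 2)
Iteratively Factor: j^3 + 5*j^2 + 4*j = (j + 4)*(j^2 + j) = (j + 1)*(j + 4)*(j)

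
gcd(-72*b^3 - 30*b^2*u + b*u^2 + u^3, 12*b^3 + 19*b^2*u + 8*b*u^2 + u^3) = 12*b^2 + 7*b*u + u^2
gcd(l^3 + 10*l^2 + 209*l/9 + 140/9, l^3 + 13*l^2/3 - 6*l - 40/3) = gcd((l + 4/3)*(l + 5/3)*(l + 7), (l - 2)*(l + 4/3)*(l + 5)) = l + 4/3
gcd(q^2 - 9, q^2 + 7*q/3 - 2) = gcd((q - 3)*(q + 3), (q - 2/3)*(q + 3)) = q + 3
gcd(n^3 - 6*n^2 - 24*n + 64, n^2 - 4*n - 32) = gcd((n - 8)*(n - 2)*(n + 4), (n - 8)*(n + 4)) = n^2 - 4*n - 32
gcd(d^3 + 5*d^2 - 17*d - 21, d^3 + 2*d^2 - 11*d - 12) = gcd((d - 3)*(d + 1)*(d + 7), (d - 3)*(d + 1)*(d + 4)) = d^2 - 2*d - 3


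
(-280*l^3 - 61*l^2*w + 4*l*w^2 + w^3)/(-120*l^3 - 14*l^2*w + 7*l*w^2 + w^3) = (-56*l^2 - l*w + w^2)/(-24*l^2 + 2*l*w + w^2)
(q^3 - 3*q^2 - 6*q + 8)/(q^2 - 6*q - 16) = (q^2 - 5*q + 4)/(q - 8)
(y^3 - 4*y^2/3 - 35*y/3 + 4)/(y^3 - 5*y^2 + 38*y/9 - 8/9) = 3*(y + 3)/(3*y - 2)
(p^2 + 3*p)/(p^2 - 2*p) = (p + 3)/(p - 2)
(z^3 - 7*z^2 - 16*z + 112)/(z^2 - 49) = (z^2 - 16)/(z + 7)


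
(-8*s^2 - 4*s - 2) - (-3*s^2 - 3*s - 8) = -5*s^2 - s + 6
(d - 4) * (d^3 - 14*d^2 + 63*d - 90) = d^4 - 18*d^3 + 119*d^2 - 342*d + 360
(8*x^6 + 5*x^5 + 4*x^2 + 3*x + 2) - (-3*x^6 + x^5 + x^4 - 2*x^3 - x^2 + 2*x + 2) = 11*x^6 + 4*x^5 - x^4 + 2*x^3 + 5*x^2 + x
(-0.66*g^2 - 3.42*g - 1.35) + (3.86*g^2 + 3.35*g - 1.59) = 3.2*g^2 - 0.0699999999999998*g - 2.94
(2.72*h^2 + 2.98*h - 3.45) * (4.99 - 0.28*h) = -0.7616*h^3 + 12.7384*h^2 + 15.8362*h - 17.2155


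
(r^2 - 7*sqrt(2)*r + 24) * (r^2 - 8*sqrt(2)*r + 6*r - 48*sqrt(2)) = r^4 - 15*sqrt(2)*r^3 + 6*r^3 - 90*sqrt(2)*r^2 + 136*r^2 - 192*sqrt(2)*r + 816*r - 1152*sqrt(2)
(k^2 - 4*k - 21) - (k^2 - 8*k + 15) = 4*k - 36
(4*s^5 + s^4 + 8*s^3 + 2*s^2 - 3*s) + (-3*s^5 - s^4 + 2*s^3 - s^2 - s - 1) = s^5 + 10*s^3 + s^2 - 4*s - 1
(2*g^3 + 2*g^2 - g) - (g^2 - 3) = 2*g^3 + g^2 - g + 3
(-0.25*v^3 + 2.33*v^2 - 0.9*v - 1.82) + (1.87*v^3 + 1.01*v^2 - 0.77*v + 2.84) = 1.62*v^3 + 3.34*v^2 - 1.67*v + 1.02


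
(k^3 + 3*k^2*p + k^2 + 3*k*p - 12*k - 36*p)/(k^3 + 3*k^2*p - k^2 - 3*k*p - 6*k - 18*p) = (k + 4)/(k + 2)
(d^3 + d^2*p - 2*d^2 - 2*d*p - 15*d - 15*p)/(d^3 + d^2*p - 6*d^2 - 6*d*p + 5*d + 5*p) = (d + 3)/(d - 1)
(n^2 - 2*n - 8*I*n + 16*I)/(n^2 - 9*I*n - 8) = (n - 2)/(n - I)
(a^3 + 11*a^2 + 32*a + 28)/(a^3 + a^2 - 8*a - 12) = (a + 7)/(a - 3)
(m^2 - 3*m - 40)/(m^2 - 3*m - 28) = (-m^2 + 3*m + 40)/(-m^2 + 3*m + 28)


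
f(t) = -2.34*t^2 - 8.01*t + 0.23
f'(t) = -4.68*t - 8.01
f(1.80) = -21.77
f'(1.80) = -16.43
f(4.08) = -71.40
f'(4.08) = -27.10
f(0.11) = -0.68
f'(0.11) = -8.52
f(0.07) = -0.34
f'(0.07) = -8.34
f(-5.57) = -27.75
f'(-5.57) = 18.06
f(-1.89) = 7.01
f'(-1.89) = 0.84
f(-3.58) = -1.08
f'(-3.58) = 8.74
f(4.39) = -80.03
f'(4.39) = -28.56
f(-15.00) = -406.12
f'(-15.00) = 62.19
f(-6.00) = -35.95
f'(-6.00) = 20.07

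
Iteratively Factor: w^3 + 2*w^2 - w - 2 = (w + 2)*(w^2 - 1) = (w + 1)*(w + 2)*(w - 1)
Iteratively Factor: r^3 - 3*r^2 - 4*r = (r + 1)*(r^2 - 4*r) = r*(r + 1)*(r - 4)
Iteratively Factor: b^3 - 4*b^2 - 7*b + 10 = (b - 5)*(b^2 + b - 2) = (b - 5)*(b + 2)*(b - 1)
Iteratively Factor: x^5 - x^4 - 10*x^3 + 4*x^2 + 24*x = (x)*(x^4 - x^3 - 10*x^2 + 4*x + 24) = x*(x + 2)*(x^3 - 3*x^2 - 4*x + 12) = x*(x + 2)^2*(x^2 - 5*x + 6) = x*(x - 2)*(x + 2)^2*(x - 3)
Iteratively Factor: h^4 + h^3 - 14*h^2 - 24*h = (h)*(h^3 + h^2 - 14*h - 24) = h*(h + 2)*(h^2 - h - 12) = h*(h + 2)*(h + 3)*(h - 4)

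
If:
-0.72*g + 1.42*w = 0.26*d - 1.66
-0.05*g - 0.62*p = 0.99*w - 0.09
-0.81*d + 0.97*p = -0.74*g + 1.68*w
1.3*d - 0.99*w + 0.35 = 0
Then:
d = 0.28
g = 3.62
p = -1.29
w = 0.72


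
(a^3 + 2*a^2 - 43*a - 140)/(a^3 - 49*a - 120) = (a^2 - 3*a - 28)/(a^2 - 5*a - 24)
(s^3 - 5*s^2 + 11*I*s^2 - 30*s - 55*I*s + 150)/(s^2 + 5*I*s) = s - 5 + 6*I - 30*I/s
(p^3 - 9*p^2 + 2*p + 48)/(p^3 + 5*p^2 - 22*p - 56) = (p^2 - 11*p + 24)/(p^2 + 3*p - 28)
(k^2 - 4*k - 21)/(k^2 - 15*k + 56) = (k + 3)/(k - 8)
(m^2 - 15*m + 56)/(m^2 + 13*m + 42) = (m^2 - 15*m + 56)/(m^2 + 13*m + 42)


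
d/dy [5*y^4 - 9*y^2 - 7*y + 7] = 20*y^3 - 18*y - 7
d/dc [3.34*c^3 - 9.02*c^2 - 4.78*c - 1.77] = 10.02*c^2 - 18.04*c - 4.78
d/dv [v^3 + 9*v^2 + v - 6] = 3*v^2 + 18*v + 1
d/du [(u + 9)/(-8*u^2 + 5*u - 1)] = (-8*u^2 + 5*u + (u + 9)*(16*u - 5) - 1)/(8*u^2 - 5*u + 1)^2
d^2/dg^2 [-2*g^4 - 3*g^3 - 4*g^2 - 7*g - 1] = -24*g^2 - 18*g - 8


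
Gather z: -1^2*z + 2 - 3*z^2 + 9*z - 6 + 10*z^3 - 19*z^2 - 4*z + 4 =10*z^3 - 22*z^2 + 4*z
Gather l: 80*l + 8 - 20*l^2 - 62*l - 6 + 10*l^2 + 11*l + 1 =-10*l^2 + 29*l + 3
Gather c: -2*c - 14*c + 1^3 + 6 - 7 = -16*c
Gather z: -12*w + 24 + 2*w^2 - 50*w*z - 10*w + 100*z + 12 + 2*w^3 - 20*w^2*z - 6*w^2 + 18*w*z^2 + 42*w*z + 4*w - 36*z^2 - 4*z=2*w^3 - 4*w^2 - 18*w + z^2*(18*w - 36) + z*(-20*w^2 - 8*w + 96) + 36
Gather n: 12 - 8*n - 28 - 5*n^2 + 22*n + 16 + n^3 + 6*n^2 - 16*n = n^3 + n^2 - 2*n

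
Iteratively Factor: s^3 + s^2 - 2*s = (s - 1)*(s^2 + 2*s) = (s - 1)*(s + 2)*(s)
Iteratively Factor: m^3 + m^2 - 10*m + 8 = (m + 4)*(m^2 - 3*m + 2) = (m - 1)*(m + 4)*(m - 2)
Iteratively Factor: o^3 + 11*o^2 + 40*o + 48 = (o + 3)*(o^2 + 8*o + 16) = (o + 3)*(o + 4)*(o + 4)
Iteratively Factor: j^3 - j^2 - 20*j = (j)*(j^2 - j - 20) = j*(j + 4)*(j - 5)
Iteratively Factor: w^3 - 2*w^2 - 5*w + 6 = (w - 3)*(w^2 + w - 2) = (w - 3)*(w - 1)*(w + 2)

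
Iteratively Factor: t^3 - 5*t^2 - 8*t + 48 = (t + 3)*(t^2 - 8*t + 16) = (t - 4)*(t + 3)*(t - 4)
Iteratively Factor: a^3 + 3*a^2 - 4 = (a + 2)*(a^2 + a - 2) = (a + 2)^2*(a - 1)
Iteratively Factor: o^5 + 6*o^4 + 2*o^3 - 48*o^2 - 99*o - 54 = (o + 2)*(o^4 + 4*o^3 - 6*o^2 - 36*o - 27) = (o - 3)*(o + 2)*(o^3 + 7*o^2 + 15*o + 9) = (o - 3)*(o + 2)*(o + 3)*(o^2 + 4*o + 3) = (o - 3)*(o + 1)*(o + 2)*(o + 3)*(o + 3)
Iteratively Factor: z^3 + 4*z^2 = (z)*(z^2 + 4*z) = z*(z + 4)*(z)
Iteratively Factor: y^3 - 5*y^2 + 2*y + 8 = (y - 4)*(y^2 - y - 2) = (y - 4)*(y + 1)*(y - 2)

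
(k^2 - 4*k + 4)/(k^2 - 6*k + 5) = (k^2 - 4*k + 4)/(k^2 - 6*k + 5)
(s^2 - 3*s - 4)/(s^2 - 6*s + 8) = (s + 1)/(s - 2)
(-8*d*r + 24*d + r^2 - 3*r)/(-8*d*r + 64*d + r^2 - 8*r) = (r - 3)/(r - 8)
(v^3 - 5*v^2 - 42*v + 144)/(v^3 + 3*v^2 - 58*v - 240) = (v - 3)/(v + 5)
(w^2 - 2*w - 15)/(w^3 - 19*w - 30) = 1/(w + 2)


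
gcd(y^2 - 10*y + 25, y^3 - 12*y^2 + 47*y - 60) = y - 5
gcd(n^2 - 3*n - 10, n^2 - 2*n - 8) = n + 2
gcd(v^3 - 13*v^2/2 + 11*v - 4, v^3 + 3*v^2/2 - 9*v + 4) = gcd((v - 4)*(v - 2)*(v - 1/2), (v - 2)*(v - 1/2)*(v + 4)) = v^2 - 5*v/2 + 1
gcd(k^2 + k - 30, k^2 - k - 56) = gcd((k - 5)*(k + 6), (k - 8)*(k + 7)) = 1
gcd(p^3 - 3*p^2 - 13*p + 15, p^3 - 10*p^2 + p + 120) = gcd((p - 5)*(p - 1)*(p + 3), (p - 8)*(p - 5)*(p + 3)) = p^2 - 2*p - 15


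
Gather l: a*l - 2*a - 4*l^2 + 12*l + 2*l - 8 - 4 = -2*a - 4*l^2 + l*(a + 14) - 12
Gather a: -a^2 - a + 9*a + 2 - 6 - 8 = -a^2 + 8*a - 12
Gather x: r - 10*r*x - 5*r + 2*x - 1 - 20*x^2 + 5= -4*r - 20*x^2 + x*(2 - 10*r) + 4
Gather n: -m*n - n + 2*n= n*(1 - m)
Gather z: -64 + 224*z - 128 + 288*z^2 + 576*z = 288*z^2 + 800*z - 192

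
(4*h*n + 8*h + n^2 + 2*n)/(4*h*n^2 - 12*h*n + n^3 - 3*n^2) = (n + 2)/(n*(n - 3))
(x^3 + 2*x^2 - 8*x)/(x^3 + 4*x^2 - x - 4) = x*(x - 2)/(x^2 - 1)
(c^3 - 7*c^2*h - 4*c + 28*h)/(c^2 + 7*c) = (c^3 - 7*c^2*h - 4*c + 28*h)/(c*(c + 7))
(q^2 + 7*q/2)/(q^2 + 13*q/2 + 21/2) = q/(q + 3)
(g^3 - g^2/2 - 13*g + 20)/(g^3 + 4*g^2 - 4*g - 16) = (g - 5/2)/(g + 2)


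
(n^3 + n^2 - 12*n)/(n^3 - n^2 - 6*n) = (n + 4)/(n + 2)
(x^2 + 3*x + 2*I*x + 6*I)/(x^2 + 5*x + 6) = (x + 2*I)/(x + 2)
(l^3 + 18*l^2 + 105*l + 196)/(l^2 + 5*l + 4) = (l^2 + 14*l + 49)/(l + 1)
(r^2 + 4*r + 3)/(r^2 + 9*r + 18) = (r + 1)/(r + 6)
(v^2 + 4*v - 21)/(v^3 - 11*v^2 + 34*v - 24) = (v^2 + 4*v - 21)/(v^3 - 11*v^2 + 34*v - 24)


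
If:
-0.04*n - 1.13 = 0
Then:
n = -28.25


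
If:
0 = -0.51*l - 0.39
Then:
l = -0.76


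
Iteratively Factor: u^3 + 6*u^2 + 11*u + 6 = (u + 2)*(u^2 + 4*u + 3) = (u + 1)*(u + 2)*(u + 3)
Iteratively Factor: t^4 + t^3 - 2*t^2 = (t)*(t^3 + t^2 - 2*t) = t^2*(t^2 + t - 2) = t^2*(t + 2)*(t - 1)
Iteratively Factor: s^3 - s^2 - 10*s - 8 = (s - 4)*(s^2 + 3*s + 2) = (s - 4)*(s + 1)*(s + 2)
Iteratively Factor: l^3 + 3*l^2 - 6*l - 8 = (l - 2)*(l^2 + 5*l + 4) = (l - 2)*(l + 4)*(l + 1)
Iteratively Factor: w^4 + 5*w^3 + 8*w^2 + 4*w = (w + 1)*(w^3 + 4*w^2 + 4*w) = w*(w + 1)*(w^2 + 4*w + 4) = w*(w + 1)*(w + 2)*(w + 2)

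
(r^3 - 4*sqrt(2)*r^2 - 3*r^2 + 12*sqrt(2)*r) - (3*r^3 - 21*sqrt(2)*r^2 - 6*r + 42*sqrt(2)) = -2*r^3 - 3*r^2 + 17*sqrt(2)*r^2 + 6*r + 12*sqrt(2)*r - 42*sqrt(2)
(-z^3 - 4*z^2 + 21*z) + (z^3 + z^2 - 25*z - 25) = -3*z^2 - 4*z - 25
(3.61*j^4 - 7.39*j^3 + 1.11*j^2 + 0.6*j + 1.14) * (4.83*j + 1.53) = 17.4363*j^5 - 30.1704*j^4 - 5.9454*j^3 + 4.5963*j^2 + 6.4242*j + 1.7442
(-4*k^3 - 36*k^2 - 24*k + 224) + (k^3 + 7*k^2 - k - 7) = -3*k^3 - 29*k^2 - 25*k + 217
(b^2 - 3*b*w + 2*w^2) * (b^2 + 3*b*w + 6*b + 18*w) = b^4 + 6*b^3 - 7*b^2*w^2 + 6*b*w^3 - 42*b*w^2 + 36*w^3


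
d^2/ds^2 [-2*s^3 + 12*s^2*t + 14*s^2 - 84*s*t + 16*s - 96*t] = -12*s + 24*t + 28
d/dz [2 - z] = -1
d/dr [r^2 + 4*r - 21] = 2*r + 4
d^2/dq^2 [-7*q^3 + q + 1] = -42*q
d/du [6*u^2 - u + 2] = 12*u - 1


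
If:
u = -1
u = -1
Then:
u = -1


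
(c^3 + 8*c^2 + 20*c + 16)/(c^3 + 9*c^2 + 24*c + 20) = (c + 4)/(c + 5)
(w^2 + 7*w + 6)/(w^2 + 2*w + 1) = (w + 6)/(w + 1)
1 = 1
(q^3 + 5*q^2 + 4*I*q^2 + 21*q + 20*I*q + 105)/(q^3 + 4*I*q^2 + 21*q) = (q + 5)/q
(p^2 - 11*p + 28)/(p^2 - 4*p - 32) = (-p^2 + 11*p - 28)/(-p^2 + 4*p + 32)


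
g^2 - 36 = (g - 6)*(g + 6)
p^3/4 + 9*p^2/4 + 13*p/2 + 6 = (p/4 + 1)*(p + 2)*(p + 3)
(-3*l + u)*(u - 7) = -3*l*u + 21*l + u^2 - 7*u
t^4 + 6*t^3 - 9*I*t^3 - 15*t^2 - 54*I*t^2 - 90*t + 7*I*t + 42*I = (t + 6)*(t - 7*I)*(t - I)^2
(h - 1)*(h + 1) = h^2 - 1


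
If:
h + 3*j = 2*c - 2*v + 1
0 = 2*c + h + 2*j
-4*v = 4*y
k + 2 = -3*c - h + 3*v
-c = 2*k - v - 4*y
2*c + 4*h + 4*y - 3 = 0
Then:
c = -11/218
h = 167/109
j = -78/109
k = -121/109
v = 165/218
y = -165/218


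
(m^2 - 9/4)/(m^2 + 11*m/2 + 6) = (m - 3/2)/(m + 4)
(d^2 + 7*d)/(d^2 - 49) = d/(d - 7)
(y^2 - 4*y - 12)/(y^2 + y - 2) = (y - 6)/(y - 1)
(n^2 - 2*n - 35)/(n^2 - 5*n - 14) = (n + 5)/(n + 2)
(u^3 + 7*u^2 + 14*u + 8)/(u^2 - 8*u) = (u^3 + 7*u^2 + 14*u + 8)/(u*(u - 8))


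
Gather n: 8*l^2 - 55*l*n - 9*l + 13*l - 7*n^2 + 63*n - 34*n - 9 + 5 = 8*l^2 + 4*l - 7*n^2 + n*(29 - 55*l) - 4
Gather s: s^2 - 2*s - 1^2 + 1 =s^2 - 2*s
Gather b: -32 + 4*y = 4*y - 32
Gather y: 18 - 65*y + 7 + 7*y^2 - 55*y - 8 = 7*y^2 - 120*y + 17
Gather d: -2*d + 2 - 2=-2*d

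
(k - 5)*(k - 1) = k^2 - 6*k + 5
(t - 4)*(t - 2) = t^2 - 6*t + 8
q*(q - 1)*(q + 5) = q^3 + 4*q^2 - 5*q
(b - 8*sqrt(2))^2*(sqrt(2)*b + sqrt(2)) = sqrt(2)*b^3 - 32*b^2 + sqrt(2)*b^2 - 32*b + 128*sqrt(2)*b + 128*sqrt(2)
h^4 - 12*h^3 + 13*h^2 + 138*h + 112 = (h - 8)*(h - 7)*(h + 1)*(h + 2)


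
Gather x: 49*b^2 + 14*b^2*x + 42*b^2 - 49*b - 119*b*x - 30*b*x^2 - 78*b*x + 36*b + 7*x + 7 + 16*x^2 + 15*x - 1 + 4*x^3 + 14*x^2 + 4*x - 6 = 91*b^2 - 13*b + 4*x^3 + x^2*(30 - 30*b) + x*(14*b^2 - 197*b + 26)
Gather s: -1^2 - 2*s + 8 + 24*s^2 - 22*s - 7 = 24*s^2 - 24*s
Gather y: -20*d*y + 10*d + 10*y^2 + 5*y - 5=10*d + 10*y^2 + y*(5 - 20*d) - 5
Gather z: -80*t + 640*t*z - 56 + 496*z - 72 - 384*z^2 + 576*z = -80*t - 384*z^2 + z*(640*t + 1072) - 128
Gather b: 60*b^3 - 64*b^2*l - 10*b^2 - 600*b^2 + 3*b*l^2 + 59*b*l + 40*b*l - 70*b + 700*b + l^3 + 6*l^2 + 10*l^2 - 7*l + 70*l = 60*b^3 + b^2*(-64*l - 610) + b*(3*l^2 + 99*l + 630) + l^3 + 16*l^2 + 63*l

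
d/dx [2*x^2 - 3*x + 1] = 4*x - 3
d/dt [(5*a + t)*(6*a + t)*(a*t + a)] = a*(30*a^2 + 22*a*t + 11*a + 3*t^2 + 2*t)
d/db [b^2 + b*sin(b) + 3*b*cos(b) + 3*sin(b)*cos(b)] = -3*b*sin(b) + b*cos(b) + 2*b + sin(b) + 3*cos(b) + 3*cos(2*b)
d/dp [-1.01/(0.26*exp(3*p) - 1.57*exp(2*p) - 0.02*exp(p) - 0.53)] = (0.7878*exp(2*p) - 3.1714*exp(p) - 0.0202)*exp(p)/(-0.26*exp(3*p) + 1.57*exp(2*p) + 0.02*exp(p) + 0.53)^2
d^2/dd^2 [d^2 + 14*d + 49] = 2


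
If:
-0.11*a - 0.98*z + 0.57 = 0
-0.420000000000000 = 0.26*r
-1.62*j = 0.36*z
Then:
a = 5.18181818181818 - 8.90909090909091*z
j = -0.222222222222222*z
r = -1.62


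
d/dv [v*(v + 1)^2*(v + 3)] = 4*v^3 + 15*v^2 + 14*v + 3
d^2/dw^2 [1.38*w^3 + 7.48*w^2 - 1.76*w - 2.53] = 8.28*w + 14.96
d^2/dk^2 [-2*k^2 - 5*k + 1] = -4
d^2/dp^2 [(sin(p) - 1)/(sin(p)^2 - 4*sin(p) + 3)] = (-3*sin(p) + cos(p)^2 + 1)/(sin(p) - 3)^3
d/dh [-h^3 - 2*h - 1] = -3*h^2 - 2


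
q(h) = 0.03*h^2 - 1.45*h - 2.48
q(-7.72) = 10.50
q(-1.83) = 0.27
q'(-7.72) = -1.91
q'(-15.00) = -2.35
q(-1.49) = -0.25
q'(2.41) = -1.31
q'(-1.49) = -1.54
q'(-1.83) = -1.56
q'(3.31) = -1.25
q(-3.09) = 2.29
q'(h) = 0.06*h - 1.45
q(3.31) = -6.95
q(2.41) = -5.80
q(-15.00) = 26.02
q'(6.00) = -1.09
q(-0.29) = -2.06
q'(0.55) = -1.42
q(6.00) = -10.10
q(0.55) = -3.27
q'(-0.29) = -1.47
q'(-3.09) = -1.64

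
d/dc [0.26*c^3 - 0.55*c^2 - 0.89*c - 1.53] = 0.78*c^2 - 1.1*c - 0.89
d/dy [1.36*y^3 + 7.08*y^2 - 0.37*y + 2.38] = 4.08*y^2 + 14.16*y - 0.37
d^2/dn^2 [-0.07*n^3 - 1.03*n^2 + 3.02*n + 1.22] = -0.42*n - 2.06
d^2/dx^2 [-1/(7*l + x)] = -2/(7*l + x)^3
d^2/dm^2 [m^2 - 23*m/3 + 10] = 2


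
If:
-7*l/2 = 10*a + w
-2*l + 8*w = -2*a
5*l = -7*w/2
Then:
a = 0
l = 0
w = 0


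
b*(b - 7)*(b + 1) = b^3 - 6*b^2 - 7*b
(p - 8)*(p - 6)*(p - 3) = p^3 - 17*p^2 + 90*p - 144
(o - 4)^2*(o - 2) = o^3 - 10*o^2 + 32*o - 32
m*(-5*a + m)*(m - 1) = -5*a*m^2 + 5*a*m + m^3 - m^2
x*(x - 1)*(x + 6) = x^3 + 5*x^2 - 6*x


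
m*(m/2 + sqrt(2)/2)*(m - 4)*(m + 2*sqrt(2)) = m^4/2 - 2*m^3 + 3*sqrt(2)*m^3/2 - 6*sqrt(2)*m^2 + 2*m^2 - 8*m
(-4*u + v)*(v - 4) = -4*u*v + 16*u + v^2 - 4*v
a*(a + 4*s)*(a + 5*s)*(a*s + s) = a^4*s + 9*a^3*s^2 + a^3*s + 20*a^2*s^3 + 9*a^2*s^2 + 20*a*s^3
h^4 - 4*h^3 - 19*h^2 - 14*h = h*(h - 7)*(h + 1)*(h + 2)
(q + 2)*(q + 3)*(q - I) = q^3 + 5*q^2 - I*q^2 + 6*q - 5*I*q - 6*I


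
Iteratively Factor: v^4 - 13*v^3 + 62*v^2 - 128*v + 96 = (v - 4)*(v^3 - 9*v^2 + 26*v - 24) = (v - 4)*(v - 2)*(v^2 - 7*v + 12) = (v - 4)^2*(v - 2)*(v - 3)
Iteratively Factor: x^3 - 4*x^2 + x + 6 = (x - 3)*(x^2 - x - 2) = (x - 3)*(x + 1)*(x - 2)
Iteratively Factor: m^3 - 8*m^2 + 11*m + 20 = (m - 4)*(m^2 - 4*m - 5) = (m - 5)*(m - 4)*(m + 1)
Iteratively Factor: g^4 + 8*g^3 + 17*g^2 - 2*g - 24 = (g + 3)*(g^3 + 5*g^2 + 2*g - 8) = (g - 1)*(g + 3)*(g^2 + 6*g + 8) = (g - 1)*(g + 3)*(g + 4)*(g + 2)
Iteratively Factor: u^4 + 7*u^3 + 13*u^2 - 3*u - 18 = (u - 1)*(u^3 + 8*u^2 + 21*u + 18) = (u - 1)*(u + 3)*(u^2 + 5*u + 6) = (u - 1)*(u + 3)^2*(u + 2)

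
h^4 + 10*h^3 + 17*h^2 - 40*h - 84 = (h - 2)*(h + 2)*(h + 3)*(h + 7)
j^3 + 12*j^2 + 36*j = j*(j + 6)^2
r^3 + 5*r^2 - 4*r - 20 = (r - 2)*(r + 2)*(r + 5)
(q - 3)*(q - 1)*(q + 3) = q^3 - q^2 - 9*q + 9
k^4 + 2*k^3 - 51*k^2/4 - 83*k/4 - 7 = (k - 7/2)*(k + 1/2)*(k + 1)*(k + 4)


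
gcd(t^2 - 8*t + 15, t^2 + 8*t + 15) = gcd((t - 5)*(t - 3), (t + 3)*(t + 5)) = 1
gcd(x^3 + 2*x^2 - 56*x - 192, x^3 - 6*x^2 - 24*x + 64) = x^2 - 4*x - 32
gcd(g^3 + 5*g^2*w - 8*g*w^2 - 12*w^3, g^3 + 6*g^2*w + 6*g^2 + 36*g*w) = g + 6*w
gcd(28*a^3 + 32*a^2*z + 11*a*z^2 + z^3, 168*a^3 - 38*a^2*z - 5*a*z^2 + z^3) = 1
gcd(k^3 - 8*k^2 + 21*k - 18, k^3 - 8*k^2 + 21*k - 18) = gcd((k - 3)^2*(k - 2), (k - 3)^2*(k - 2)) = k^3 - 8*k^2 + 21*k - 18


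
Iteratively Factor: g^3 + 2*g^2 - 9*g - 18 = (g + 2)*(g^2 - 9) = (g - 3)*(g + 2)*(g + 3)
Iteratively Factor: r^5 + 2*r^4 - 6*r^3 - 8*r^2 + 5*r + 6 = (r - 2)*(r^4 + 4*r^3 + 2*r^2 - 4*r - 3) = (r - 2)*(r + 1)*(r^3 + 3*r^2 - r - 3) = (r - 2)*(r + 1)^2*(r^2 + 2*r - 3) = (r - 2)*(r - 1)*(r + 1)^2*(r + 3)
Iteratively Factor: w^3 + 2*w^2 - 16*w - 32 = (w + 2)*(w^2 - 16) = (w + 2)*(w + 4)*(w - 4)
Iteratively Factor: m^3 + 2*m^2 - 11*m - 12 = (m + 1)*(m^2 + m - 12) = (m - 3)*(m + 1)*(m + 4)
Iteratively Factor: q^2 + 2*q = (q)*(q + 2)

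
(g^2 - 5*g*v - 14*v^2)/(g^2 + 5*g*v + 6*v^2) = (g - 7*v)/(g + 3*v)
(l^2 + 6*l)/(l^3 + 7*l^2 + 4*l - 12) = l/(l^2 + l - 2)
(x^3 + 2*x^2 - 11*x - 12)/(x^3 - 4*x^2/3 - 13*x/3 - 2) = 3*(x + 4)/(3*x + 2)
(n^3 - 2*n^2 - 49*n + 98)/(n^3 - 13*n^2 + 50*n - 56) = (n + 7)/(n - 4)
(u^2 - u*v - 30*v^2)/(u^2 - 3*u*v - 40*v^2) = (u - 6*v)/(u - 8*v)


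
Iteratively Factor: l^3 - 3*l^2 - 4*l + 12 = (l - 3)*(l^2 - 4) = (l - 3)*(l - 2)*(l + 2)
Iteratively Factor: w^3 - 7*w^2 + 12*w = (w - 4)*(w^2 - 3*w) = w*(w - 4)*(w - 3)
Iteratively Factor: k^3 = (k)*(k^2) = k^2*(k)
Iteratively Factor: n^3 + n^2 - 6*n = (n + 3)*(n^2 - 2*n) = (n - 2)*(n + 3)*(n)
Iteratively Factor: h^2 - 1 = (h + 1)*(h - 1)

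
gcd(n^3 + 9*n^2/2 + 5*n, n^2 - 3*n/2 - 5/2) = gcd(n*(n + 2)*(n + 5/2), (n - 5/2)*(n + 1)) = 1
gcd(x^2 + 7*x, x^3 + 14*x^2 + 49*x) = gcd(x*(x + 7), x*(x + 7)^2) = x^2 + 7*x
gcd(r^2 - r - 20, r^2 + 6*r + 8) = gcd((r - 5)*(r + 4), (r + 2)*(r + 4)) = r + 4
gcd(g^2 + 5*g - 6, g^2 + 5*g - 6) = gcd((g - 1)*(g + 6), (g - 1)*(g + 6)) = g^2 + 5*g - 6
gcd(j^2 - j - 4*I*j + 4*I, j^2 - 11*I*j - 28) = j - 4*I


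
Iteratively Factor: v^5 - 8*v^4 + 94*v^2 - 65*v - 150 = (v + 1)*(v^4 - 9*v^3 + 9*v^2 + 85*v - 150) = (v - 2)*(v + 1)*(v^3 - 7*v^2 - 5*v + 75) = (v - 5)*(v - 2)*(v + 1)*(v^2 - 2*v - 15) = (v - 5)^2*(v - 2)*(v + 1)*(v + 3)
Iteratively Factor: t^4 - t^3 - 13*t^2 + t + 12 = (t - 1)*(t^3 - 13*t - 12) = (t - 1)*(t + 3)*(t^2 - 3*t - 4) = (t - 1)*(t + 1)*(t + 3)*(t - 4)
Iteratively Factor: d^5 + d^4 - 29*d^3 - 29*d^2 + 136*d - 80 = (d - 1)*(d^4 + 2*d^3 - 27*d^2 - 56*d + 80) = (d - 5)*(d - 1)*(d^3 + 7*d^2 + 8*d - 16) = (d - 5)*(d - 1)*(d + 4)*(d^2 + 3*d - 4) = (d - 5)*(d - 1)^2*(d + 4)*(d + 4)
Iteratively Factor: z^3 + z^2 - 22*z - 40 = (z - 5)*(z^2 + 6*z + 8) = (z - 5)*(z + 2)*(z + 4)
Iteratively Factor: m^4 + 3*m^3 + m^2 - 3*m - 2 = (m + 1)*(m^3 + 2*m^2 - m - 2) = (m - 1)*(m + 1)*(m^2 + 3*m + 2) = (m - 1)*(m + 1)^2*(m + 2)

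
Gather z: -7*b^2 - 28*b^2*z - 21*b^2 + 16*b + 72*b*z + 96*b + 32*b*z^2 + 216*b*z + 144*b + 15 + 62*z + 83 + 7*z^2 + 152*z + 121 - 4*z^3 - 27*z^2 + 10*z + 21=-28*b^2 + 256*b - 4*z^3 + z^2*(32*b - 20) + z*(-28*b^2 + 288*b + 224) + 240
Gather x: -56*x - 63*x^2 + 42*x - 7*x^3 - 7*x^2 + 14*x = -7*x^3 - 70*x^2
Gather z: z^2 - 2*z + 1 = z^2 - 2*z + 1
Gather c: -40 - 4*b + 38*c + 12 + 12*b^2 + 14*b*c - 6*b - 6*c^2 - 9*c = 12*b^2 - 10*b - 6*c^2 + c*(14*b + 29) - 28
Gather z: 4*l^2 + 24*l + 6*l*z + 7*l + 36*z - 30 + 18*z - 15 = 4*l^2 + 31*l + z*(6*l + 54) - 45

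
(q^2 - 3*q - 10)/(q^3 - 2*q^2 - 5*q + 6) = (q - 5)/(q^2 - 4*q + 3)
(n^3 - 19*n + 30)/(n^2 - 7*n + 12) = (n^2 + 3*n - 10)/(n - 4)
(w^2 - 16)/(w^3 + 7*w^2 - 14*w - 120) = (w + 4)/(w^2 + 11*w + 30)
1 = 1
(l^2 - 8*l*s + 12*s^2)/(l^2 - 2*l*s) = (l - 6*s)/l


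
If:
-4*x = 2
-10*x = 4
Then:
No Solution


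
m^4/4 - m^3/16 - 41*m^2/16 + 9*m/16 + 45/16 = (m/4 + 1/4)*(m - 3)*(m - 5/4)*(m + 3)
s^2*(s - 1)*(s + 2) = s^4 + s^3 - 2*s^2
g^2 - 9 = (g - 3)*(g + 3)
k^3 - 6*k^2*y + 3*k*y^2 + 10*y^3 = (k - 5*y)*(k - 2*y)*(k + y)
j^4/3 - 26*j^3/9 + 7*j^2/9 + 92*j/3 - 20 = (j/3 + 1)*(j - 6)*(j - 5)*(j - 2/3)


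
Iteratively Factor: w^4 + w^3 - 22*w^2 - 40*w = (w + 2)*(w^3 - w^2 - 20*w) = (w + 2)*(w + 4)*(w^2 - 5*w) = w*(w + 2)*(w + 4)*(w - 5)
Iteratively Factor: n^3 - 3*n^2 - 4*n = (n)*(n^2 - 3*n - 4) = n*(n + 1)*(n - 4)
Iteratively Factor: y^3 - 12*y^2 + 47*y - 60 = (y - 5)*(y^2 - 7*y + 12) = (y - 5)*(y - 3)*(y - 4)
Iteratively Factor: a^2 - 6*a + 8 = (a - 2)*(a - 4)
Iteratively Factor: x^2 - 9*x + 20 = (x - 4)*(x - 5)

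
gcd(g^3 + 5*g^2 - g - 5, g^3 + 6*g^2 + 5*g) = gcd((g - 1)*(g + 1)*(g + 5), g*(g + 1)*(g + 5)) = g^2 + 6*g + 5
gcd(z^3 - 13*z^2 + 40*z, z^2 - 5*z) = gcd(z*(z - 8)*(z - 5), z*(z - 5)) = z^2 - 5*z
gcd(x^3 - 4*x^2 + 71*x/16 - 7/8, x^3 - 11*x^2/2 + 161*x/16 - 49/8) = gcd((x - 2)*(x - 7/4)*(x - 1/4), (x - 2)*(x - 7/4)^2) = x^2 - 15*x/4 + 7/2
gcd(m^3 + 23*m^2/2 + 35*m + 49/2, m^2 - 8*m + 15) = 1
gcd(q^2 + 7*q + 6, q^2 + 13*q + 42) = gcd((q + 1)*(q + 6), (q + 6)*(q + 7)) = q + 6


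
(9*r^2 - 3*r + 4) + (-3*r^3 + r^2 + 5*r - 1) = -3*r^3 + 10*r^2 + 2*r + 3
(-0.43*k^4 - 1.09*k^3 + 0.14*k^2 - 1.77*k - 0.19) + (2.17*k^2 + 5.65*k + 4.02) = -0.43*k^4 - 1.09*k^3 + 2.31*k^2 + 3.88*k + 3.83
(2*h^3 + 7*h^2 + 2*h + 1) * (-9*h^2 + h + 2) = -18*h^5 - 61*h^4 - 7*h^3 + 7*h^2 + 5*h + 2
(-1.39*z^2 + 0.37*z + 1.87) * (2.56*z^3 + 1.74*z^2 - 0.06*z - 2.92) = -3.5584*z^5 - 1.4714*z^4 + 5.5144*z^3 + 7.2904*z^2 - 1.1926*z - 5.4604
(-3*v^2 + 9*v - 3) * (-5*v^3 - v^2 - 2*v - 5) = 15*v^5 - 42*v^4 + 12*v^3 - 39*v + 15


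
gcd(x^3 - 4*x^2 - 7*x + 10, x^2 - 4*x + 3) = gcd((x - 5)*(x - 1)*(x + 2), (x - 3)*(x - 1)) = x - 1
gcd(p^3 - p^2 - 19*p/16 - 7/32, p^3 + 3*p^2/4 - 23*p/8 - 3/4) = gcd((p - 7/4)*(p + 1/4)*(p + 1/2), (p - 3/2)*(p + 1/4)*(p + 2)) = p + 1/4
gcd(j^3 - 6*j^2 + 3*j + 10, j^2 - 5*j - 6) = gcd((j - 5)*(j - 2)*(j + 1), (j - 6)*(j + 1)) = j + 1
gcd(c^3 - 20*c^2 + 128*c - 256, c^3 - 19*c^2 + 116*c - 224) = c^2 - 12*c + 32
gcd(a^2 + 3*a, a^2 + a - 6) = a + 3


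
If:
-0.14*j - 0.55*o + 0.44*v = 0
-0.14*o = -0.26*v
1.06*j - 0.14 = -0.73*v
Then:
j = 0.16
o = -0.07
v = -0.04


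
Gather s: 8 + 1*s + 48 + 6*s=7*s + 56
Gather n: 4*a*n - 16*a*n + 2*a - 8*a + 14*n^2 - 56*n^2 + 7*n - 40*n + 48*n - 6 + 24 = -6*a - 42*n^2 + n*(15 - 12*a) + 18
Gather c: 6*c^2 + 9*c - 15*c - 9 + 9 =6*c^2 - 6*c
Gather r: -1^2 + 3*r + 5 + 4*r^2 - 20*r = 4*r^2 - 17*r + 4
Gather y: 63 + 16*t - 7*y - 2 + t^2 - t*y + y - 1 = t^2 + 16*t + y*(-t - 6) + 60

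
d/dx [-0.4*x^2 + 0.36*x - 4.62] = 0.36 - 0.8*x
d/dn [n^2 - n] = 2*n - 1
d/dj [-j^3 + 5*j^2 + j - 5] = -3*j^2 + 10*j + 1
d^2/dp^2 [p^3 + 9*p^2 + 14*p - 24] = 6*p + 18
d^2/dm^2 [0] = 0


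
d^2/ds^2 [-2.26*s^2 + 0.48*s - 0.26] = -4.52000000000000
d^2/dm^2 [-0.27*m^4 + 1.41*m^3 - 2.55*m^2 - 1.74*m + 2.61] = -3.24*m^2 + 8.46*m - 5.1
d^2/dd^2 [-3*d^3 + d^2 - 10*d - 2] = 2 - 18*d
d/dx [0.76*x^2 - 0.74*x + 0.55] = 1.52*x - 0.74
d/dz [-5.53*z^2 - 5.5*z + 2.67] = -11.06*z - 5.5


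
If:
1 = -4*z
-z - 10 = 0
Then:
No Solution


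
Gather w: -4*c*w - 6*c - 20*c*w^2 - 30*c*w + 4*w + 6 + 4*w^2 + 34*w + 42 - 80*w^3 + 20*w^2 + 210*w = -6*c - 80*w^3 + w^2*(24 - 20*c) + w*(248 - 34*c) + 48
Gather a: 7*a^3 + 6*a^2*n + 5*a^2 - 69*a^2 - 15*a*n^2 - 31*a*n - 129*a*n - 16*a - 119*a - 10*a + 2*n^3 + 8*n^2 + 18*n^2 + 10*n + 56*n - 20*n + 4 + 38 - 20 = 7*a^3 + a^2*(6*n - 64) + a*(-15*n^2 - 160*n - 145) + 2*n^3 + 26*n^2 + 46*n + 22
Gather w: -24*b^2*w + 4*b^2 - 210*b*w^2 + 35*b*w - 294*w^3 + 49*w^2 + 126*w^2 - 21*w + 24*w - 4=4*b^2 - 294*w^3 + w^2*(175 - 210*b) + w*(-24*b^2 + 35*b + 3) - 4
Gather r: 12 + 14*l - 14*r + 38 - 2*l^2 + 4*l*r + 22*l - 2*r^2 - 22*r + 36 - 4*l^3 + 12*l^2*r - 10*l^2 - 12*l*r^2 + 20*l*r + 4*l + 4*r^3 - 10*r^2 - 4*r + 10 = -4*l^3 - 12*l^2 + 40*l + 4*r^3 + r^2*(-12*l - 12) + r*(12*l^2 + 24*l - 40) + 96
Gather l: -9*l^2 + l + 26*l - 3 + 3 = -9*l^2 + 27*l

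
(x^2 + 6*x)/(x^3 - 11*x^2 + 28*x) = (x + 6)/(x^2 - 11*x + 28)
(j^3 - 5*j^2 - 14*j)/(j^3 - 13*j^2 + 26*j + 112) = j/(j - 8)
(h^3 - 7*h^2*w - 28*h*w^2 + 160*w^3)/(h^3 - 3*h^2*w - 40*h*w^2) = (h - 4*w)/h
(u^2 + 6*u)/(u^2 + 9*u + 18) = u/(u + 3)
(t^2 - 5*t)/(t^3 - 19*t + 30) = t*(t - 5)/(t^3 - 19*t + 30)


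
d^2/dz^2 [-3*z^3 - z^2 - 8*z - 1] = -18*z - 2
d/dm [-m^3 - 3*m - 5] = -3*m^2 - 3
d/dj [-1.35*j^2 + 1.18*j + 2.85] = 1.18 - 2.7*j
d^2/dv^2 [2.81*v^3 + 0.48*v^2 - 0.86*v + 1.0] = 16.86*v + 0.96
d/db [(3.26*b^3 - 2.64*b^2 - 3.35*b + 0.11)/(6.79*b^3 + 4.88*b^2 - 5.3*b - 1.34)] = (33.8344*b^4 + 10.937*b^3 + 14.9941*b^2 + 6.0016*b + 5.072)/(46.1041*b^6 + 66.2704*b^5 - 48.1596*b^4 - 69.9252*b^3 + 15.0116*b^2 + 14.204*b + 1.7956)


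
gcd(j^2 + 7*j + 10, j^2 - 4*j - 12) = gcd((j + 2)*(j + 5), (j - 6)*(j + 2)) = j + 2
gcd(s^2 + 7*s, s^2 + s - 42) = s + 7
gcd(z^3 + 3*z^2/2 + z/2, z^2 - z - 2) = z + 1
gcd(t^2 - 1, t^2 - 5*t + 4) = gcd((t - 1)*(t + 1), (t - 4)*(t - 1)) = t - 1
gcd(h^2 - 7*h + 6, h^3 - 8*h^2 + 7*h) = h - 1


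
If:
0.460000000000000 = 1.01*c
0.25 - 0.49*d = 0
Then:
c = 0.46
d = 0.51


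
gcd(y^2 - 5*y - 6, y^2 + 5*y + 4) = y + 1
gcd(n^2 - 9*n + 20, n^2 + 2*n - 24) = n - 4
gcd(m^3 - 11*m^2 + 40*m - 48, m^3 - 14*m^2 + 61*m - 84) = m^2 - 7*m + 12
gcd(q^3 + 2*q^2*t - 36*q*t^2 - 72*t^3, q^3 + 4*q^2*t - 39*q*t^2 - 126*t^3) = q - 6*t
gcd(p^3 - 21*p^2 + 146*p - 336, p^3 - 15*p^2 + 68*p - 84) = p^2 - 13*p + 42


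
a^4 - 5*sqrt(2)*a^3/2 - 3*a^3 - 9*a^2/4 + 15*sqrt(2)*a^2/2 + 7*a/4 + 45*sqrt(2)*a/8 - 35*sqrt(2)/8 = (a - 7/2)*(a - 1/2)*(a + 1)*(a - 5*sqrt(2)/2)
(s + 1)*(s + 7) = s^2 + 8*s + 7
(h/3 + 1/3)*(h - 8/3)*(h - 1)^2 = h^4/3 - 11*h^3/9 + 5*h^2/9 + 11*h/9 - 8/9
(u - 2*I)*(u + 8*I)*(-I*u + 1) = -I*u^3 + 7*u^2 - 10*I*u + 16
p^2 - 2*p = p*(p - 2)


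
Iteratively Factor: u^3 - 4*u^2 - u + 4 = (u + 1)*(u^2 - 5*u + 4) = (u - 4)*(u + 1)*(u - 1)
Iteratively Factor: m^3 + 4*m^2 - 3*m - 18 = (m - 2)*(m^2 + 6*m + 9) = (m - 2)*(m + 3)*(m + 3)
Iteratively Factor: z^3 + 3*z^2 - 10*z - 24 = (z + 4)*(z^2 - z - 6) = (z - 3)*(z + 4)*(z + 2)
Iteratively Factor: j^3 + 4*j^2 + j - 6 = (j - 1)*(j^2 + 5*j + 6) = (j - 1)*(j + 3)*(j + 2)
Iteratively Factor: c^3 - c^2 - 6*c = (c + 2)*(c^2 - 3*c) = (c - 3)*(c + 2)*(c)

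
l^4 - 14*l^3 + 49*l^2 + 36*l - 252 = (l - 7)*(l - 6)*(l - 3)*(l + 2)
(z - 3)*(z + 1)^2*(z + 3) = z^4 + 2*z^3 - 8*z^2 - 18*z - 9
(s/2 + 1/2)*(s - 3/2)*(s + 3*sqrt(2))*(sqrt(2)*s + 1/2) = sqrt(2)*s^4/2 - sqrt(2)*s^3/4 + 13*s^3/4 - 13*s^2/8 - 39*s/8 - 3*sqrt(2)*s/8 - 9*sqrt(2)/8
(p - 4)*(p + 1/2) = p^2 - 7*p/2 - 2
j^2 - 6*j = j*(j - 6)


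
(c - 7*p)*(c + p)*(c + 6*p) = c^3 - 43*c*p^2 - 42*p^3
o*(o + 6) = o^2 + 6*o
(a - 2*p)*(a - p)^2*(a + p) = a^4 - 3*a^3*p + a^2*p^2 + 3*a*p^3 - 2*p^4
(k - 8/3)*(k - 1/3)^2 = k^3 - 10*k^2/3 + 17*k/9 - 8/27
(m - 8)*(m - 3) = m^2 - 11*m + 24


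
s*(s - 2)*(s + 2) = s^3 - 4*s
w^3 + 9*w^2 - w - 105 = (w - 3)*(w + 5)*(w + 7)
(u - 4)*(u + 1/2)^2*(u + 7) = u^4 + 4*u^3 - 99*u^2/4 - 109*u/4 - 7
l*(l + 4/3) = l^2 + 4*l/3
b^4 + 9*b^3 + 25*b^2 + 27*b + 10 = (b + 1)^2*(b + 2)*(b + 5)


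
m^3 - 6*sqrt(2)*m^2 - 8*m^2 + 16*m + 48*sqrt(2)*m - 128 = (m - 8)*(m - 4*sqrt(2))*(m - 2*sqrt(2))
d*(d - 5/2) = d^2 - 5*d/2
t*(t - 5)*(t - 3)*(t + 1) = t^4 - 7*t^3 + 7*t^2 + 15*t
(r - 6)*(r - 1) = r^2 - 7*r + 6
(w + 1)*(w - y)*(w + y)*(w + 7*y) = w^4 + 7*w^3*y + w^3 - w^2*y^2 + 7*w^2*y - 7*w*y^3 - w*y^2 - 7*y^3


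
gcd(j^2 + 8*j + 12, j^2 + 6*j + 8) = j + 2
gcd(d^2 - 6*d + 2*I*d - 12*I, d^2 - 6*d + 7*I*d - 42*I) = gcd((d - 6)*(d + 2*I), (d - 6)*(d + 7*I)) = d - 6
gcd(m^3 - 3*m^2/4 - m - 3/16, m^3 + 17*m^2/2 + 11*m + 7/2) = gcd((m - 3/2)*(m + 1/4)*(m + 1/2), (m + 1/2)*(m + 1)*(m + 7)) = m + 1/2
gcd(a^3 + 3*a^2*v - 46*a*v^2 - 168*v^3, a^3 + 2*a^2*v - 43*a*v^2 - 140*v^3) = -a^2 + 3*a*v + 28*v^2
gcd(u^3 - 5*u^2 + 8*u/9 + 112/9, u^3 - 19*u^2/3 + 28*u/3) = u^2 - 19*u/3 + 28/3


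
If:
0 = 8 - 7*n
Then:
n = 8/7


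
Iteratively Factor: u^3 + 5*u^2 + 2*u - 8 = (u - 1)*(u^2 + 6*u + 8) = (u - 1)*(u + 2)*(u + 4)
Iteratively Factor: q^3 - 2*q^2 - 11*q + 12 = (q - 4)*(q^2 + 2*q - 3) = (q - 4)*(q - 1)*(q + 3)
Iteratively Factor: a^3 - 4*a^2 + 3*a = (a - 1)*(a^2 - 3*a) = a*(a - 1)*(a - 3)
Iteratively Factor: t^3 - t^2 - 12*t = (t + 3)*(t^2 - 4*t) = (t - 4)*(t + 3)*(t)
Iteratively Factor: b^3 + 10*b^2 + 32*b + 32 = (b + 2)*(b^2 + 8*b + 16) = (b + 2)*(b + 4)*(b + 4)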